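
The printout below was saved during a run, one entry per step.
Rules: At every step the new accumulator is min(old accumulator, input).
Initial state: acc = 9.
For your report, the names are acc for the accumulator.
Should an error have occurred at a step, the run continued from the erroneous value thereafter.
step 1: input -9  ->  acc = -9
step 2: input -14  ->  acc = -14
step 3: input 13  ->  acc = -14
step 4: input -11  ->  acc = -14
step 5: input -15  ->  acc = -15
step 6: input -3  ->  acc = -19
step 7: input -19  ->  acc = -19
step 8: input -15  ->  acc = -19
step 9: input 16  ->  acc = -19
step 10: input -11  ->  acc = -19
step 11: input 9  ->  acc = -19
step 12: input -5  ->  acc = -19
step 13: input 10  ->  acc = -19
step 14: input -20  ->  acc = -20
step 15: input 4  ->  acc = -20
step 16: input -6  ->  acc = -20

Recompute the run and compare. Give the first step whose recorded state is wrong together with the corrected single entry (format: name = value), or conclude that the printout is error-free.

Recomputing the run from the initial state:
step 1: acc = -9
step 2: acc = -14
step 3: acc = -14
step 4: acc = -14
step 5: acc = -15
step 6: acc = -15
step 7: acc = -19
step 8: acc = -19
step 9: acc = -19
step 10: acc = -19
step 11: acc = -19
step 12: acc = -19
step 13: acc = -19
step 14: acc = -20
step 15: acc = -20
step 16: acc = -20
The first disagreement with the printout is at step 6, where the value should be acc = -15.

step 6, acc = -15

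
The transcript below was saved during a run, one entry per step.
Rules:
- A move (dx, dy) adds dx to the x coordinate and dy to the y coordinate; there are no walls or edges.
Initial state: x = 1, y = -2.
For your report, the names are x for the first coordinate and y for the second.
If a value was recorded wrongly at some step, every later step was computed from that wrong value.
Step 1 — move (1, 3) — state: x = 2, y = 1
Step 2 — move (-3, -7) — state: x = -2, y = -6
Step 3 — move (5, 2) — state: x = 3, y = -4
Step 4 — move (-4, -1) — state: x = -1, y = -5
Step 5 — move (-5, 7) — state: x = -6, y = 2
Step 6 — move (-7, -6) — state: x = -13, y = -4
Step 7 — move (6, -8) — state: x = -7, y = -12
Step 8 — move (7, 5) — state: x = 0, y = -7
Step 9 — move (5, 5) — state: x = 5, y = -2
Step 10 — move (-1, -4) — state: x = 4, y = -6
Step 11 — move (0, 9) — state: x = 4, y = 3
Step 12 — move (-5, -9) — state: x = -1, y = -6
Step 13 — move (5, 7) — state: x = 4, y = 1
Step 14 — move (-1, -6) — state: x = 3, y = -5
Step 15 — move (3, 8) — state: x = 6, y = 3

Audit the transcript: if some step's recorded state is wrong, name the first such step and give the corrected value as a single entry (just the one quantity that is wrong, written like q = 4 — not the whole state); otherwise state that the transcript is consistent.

Recomputing the run from the initial state:
step 1: x = 2, y = 1
step 2: x = -1, y = -6
step 3: x = 4, y = -4
step 4: x = 0, y = -5
step 5: x = -5, y = 2
step 6: x = -12, y = -4
step 7: x = -6, y = -12
step 8: x = 1, y = -7
step 9: x = 6, y = -2
step 10: x = 5, y = -6
step 11: x = 5, y = 3
step 12: x = 0, y = -6
step 13: x = 5, y = 1
step 14: x = 4, y = -5
step 15: x = 7, y = 3
The first disagreement with the transcript is at step 2, where the value should be x = -1.

step 2, x = -1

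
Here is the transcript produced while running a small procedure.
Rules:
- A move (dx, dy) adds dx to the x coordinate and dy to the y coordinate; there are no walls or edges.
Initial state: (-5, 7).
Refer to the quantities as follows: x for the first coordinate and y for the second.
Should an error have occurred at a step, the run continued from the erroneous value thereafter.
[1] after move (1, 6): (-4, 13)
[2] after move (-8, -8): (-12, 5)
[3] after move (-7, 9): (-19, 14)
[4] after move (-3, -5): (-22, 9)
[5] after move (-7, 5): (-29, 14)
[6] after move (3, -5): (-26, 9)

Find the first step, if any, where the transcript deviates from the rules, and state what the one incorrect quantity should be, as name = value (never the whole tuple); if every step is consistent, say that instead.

step 1: x = -5 + (1) = -4, y = 7 + (6) = 13 -> no discrepancy
step 2: x = -4 + (-8) = -12, y = 13 + (-8) = 5 -> verified
step 3: x = -12 + (-7) = -19, y = 5 + (9) = 14 -> no discrepancy
step 4: x = -19 + (-3) = -22, y = 14 + (-5) = 9 -> matches
step 5: x = -22 + (-7) = -29, y = 9 + (5) = 14 -> verified
step 6: x = -29 + (3) = -26, y = 14 + (-5) = 9 -> verified
All steps check out; nothing to correct.

no error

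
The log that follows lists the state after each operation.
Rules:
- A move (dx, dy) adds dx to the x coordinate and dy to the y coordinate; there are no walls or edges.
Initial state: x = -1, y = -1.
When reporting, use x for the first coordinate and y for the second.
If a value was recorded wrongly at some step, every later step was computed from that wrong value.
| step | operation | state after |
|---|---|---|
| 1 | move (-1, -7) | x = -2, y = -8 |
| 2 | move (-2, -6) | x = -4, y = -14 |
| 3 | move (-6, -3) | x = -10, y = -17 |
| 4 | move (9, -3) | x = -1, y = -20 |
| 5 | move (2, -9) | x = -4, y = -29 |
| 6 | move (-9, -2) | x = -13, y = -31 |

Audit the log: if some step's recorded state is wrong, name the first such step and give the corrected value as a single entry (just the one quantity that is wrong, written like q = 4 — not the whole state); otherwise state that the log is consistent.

step 5, x = 1

Recomputing the run from the initial state:
step 1: x = -2, y = -8
step 2: x = -4, y = -14
step 3: x = -10, y = -17
step 4: x = -1, y = -20
step 5: x = 1, y = -29
step 6: x = -8, y = -31
The first disagreement with the log is at step 5, where the value should be x = 1.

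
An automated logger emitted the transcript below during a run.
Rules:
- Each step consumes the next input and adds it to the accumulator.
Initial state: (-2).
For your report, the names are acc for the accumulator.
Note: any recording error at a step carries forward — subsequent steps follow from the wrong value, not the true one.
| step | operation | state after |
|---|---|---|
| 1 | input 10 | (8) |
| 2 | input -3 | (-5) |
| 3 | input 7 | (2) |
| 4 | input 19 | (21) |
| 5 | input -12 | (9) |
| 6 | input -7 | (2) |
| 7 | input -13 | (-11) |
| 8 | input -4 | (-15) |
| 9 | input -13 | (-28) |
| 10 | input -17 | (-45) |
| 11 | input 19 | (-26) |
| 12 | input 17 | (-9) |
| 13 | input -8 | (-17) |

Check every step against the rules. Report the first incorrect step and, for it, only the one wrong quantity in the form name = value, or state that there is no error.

step 2, acc = 5

Recomputing the run from the initial state:
step 1: acc = 8
step 2: acc = 5
step 3: acc = 12
step 4: acc = 31
step 5: acc = 19
step 6: acc = 12
step 7: acc = -1
step 8: acc = -5
step 9: acc = -18
step 10: acc = -35
step 11: acc = -16
step 12: acc = 1
step 13: acc = -7
The first disagreement with the transcript is at step 2, where the value should be acc = 5.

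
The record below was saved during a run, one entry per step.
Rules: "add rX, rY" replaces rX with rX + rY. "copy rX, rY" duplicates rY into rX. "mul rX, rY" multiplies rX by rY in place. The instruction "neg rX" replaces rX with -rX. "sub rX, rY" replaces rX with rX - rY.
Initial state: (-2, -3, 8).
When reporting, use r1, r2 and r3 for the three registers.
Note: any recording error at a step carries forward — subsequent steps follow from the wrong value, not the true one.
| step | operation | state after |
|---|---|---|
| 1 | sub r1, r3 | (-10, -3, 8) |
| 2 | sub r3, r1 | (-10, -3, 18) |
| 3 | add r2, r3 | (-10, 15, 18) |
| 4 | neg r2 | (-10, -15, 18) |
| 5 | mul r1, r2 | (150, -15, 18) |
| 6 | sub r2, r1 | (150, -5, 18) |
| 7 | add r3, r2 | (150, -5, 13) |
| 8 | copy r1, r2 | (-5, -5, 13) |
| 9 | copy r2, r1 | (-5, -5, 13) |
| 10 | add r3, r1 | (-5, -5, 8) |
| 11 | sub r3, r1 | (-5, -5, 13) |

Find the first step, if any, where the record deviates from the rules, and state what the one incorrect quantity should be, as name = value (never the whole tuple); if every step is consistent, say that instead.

step 6, r2 = -165

step 1: r1 = -2 - 8 = -10 -> no discrepancy
step 2: r3 = 8 - -10 = 18 -> no discrepancy
step 3: r2 = -3 + 18 = 15 -> in agreement
step 4: r2 = -(15) = -15 -> no discrepancy
step 5: r1 = -10 * -15 = 150 -> agrees with the record
step 6: r2 = -15 - 150 = -165 -> not what was recorded
Step 6 is the first one off; corrected, r2 = -165.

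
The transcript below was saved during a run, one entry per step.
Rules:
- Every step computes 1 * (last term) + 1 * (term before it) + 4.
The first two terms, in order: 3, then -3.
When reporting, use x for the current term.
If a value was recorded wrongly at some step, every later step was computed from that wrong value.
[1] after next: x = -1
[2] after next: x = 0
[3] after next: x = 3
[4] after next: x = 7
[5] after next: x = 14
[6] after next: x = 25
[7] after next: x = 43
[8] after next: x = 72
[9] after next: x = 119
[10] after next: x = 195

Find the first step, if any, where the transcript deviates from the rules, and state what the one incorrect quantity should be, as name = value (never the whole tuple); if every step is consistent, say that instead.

step 1, x = 4

step 1: x = 1*(-3) + (1)*(3) + (4) = 4 -> this is not what the transcript shows
So the first discrepancy is step 1, where the right value is x = 4.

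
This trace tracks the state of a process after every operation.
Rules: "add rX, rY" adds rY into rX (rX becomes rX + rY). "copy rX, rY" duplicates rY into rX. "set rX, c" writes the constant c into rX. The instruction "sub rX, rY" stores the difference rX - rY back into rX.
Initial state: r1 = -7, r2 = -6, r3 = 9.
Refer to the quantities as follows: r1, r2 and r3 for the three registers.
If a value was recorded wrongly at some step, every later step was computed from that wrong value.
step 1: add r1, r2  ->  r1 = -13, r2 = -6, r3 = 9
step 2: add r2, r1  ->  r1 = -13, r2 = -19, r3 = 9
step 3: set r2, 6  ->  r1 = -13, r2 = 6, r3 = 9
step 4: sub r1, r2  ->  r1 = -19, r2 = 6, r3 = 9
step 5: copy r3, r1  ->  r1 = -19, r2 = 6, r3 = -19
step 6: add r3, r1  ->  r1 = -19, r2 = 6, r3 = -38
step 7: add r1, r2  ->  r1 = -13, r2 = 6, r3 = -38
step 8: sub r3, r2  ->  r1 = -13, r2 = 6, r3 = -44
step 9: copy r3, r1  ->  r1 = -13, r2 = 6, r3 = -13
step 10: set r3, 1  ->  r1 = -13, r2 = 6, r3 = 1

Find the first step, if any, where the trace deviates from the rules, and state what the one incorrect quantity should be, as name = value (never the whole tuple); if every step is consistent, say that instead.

Step 1: r1 = -7 + -6 = -13 — checks out.
Step 2: r2 = -6 + -13 = -19 — agrees with the trace.
Step 3: r2 = 6 — checks out.
Step 4: r1 = -13 - 6 = -19 — in agreement.
Step 5: r3 = -19 — verified.
Step 6: r3 = -19 + -19 = -38 — no discrepancy.
Step 7: r1 = -19 + 6 = -13 — no discrepancy.
Step 8: r3 = -38 - 6 = -44 — checks out.
Step 9: r3 = -13 — agrees with the trace.
Step 10: r3 = 1 — matches.
The recomputation confirms every line.

no error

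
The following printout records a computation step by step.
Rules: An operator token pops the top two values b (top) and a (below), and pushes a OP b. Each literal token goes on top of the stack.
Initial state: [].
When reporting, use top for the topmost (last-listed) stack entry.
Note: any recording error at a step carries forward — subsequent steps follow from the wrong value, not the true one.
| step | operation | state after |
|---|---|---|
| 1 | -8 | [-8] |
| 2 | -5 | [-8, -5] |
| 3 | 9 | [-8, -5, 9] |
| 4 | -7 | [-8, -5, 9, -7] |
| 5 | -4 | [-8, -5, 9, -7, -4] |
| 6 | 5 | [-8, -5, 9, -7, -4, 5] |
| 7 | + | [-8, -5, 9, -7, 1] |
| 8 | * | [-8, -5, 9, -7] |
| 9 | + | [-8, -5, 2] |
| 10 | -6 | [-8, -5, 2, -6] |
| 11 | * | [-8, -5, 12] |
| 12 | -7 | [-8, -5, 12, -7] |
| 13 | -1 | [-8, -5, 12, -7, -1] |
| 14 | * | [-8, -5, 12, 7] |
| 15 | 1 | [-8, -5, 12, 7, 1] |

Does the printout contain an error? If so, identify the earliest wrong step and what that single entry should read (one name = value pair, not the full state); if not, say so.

step 11, top = -12

Recomputing the run from the initial state:
step 1: [-8]
step 2: [-8, -5]
step 3: [-8, -5, 9]
step 4: [-8, -5, 9, -7]
step 5: [-8, -5, 9, -7, -4]
step 6: [-8, -5, 9, -7, -4, 5]
step 7: [-8, -5, 9, -7, 1]
step 8: [-8, -5, 9, -7]
step 9: [-8, -5, 2]
step 10: [-8, -5, 2, -6]
step 11: [-8, -5, -12]
step 12: [-8, -5, -12, -7]
step 13: [-8, -5, -12, -7, -1]
step 14: [-8, -5, -12, 7]
step 15: [-8, -5, -12, 7, 1]
The first disagreement with the printout is at step 11, where the value should be top = -12.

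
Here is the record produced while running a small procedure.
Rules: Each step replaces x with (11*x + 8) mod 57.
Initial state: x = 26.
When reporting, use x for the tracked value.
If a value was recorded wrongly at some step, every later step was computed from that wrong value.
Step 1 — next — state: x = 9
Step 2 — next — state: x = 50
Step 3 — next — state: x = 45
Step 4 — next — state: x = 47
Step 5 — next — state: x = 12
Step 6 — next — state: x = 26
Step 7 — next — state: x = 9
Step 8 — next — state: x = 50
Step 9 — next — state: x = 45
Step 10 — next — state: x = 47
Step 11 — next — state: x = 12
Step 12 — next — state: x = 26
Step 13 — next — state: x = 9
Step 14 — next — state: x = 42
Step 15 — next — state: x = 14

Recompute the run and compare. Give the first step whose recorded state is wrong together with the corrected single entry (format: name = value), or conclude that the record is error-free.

Step 1: x = (11*26 + 8) mod 57 = 9 — consistent with the record.
Step 2: x = (11*9 + 8) mod 57 = 50 — matches.
Step 3: x = (11*50 + 8) mod 57 = 45 — confirmed correct.
Step 4: x = (11*45 + 8) mod 57 = 47 — exactly as logged.
Step 5: x = (11*47 + 8) mod 57 = 12 — matches.
Step 6: x = (11*12 + 8) mod 57 = 26 — consistent with the record.
Step 7: x = (11*26 + 8) mod 57 = 9 — agrees with the record.
Step 8: x = (11*9 + 8) mod 57 = 50 — verified.
Step 9: x = (11*50 + 8) mod 57 = 45 — in agreement.
Step 10: x = (11*45 + 8) mod 57 = 47 — verified.
Step 11: x = (11*47 + 8) mod 57 = 12 — confirmed correct.
Step 12: x = (11*12 + 8) mod 57 = 26 — no discrepancy.
Step 13: x = (11*26 + 8) mod 57 = 9 — confirmed correct.
Step 14: x = (11*9 + 8) mod 57 = 50 — this is not what the record shows.
Step 14 is the first one off; corrected, x = 50.

step 14, x = 50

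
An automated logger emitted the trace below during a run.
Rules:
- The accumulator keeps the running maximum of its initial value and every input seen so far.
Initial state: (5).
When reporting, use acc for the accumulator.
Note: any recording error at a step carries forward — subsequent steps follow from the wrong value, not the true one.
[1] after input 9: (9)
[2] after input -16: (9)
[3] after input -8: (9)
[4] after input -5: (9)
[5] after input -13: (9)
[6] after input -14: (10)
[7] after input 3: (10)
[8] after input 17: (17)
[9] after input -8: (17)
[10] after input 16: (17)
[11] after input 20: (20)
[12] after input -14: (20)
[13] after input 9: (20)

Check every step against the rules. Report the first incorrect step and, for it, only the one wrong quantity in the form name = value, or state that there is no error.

step 6, acc = 9

step 1: acc = max(5, 9) = 9 -> confirmed correct
step 2: acc = max(9, -16) = 9 -> consistent with the trace
step 3: acc = max(9, -8) = 9 -> exactly as logged
step 4: acc = max(9, -5) = 9 -> agrees with the trace
step 5: acc = max(9, -13) = 9 -> consistent with the trace
step 6: acc = max(9, -14) = 9 -> the recorded entry deviates here
Conclusion: step 6 carries the first error; the entry should be acc = 9.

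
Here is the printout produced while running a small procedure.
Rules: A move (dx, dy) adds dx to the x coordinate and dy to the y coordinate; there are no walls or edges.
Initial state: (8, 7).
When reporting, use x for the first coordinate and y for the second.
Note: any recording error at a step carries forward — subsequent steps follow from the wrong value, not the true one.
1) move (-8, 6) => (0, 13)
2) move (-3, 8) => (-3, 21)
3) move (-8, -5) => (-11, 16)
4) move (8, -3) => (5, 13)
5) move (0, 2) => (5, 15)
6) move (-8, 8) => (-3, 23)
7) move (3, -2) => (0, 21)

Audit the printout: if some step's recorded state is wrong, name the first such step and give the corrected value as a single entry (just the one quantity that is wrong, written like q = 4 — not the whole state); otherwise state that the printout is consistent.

Recomputing the run from the initial state:
step 1: x = 0, y = 13
step 2: x = -3, y = 21
step 3: x = -11, y = 16
step 4: x = -3, y = 13
step 5: x = -3, y = 15
step 6: x = -11, y = 23
step 7: x = -8, y = 21
The first disagreement with the printout is at step 4, where the value should be x = -3.

step 4, x = -3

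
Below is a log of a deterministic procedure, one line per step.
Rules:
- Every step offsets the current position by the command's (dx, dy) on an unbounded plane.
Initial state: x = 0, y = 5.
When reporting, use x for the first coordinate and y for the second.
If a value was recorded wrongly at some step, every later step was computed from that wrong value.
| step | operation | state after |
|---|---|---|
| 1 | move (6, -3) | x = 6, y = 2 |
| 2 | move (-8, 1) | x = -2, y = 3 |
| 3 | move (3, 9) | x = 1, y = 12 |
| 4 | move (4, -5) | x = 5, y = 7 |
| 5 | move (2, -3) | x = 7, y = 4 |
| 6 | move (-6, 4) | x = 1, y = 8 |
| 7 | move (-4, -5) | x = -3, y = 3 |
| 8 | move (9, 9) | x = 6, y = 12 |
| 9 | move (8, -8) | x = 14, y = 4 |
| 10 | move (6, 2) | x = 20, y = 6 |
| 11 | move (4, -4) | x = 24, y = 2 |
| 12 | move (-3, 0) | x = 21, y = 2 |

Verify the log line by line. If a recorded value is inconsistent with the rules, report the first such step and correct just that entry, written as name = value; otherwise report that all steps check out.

no error

1. x = 0 + (6) = 6, y = 5 + (-3) = 2 (exactly as logged)
2. x = 6 + (-8) = -2, y = 2 + (1) = 3 (agrees with the log)
3. x = -2 + (3) = 1, y = 3 + (9) = 12 (agrees with the log)
4. x = 1 + (4) = 5, y = 12 + (-5) = 7 (exactly as logged)
5. x = 5 + (2) = 7, y = 7 + (-3) = 4 (consistent with the log)
6. x = 7 + (-6) = 1, y = 4 + (4) = 8 (in agreement)
7. x = 1 + (-4) = -3, y = 8 + (-5) = 3 (same as recorded)
8. x = -3 + (9) = 6, y = 3 + (9) = 12 (in agreement)
9. x = 6 + (8) = 14, y = 12 + (-8) = 4 (confirmed correct)
10. x = 14 + (6) = 20, y = 4 + (2) = 6 (verified)
11. x = 20 + (4) = 24, y = 6 + (-4) = 2 (same as recorded)
12. x = 24 + (-3) = 21, y = 2 + (0) = 2 (confirmed correct)
Every step is consistent.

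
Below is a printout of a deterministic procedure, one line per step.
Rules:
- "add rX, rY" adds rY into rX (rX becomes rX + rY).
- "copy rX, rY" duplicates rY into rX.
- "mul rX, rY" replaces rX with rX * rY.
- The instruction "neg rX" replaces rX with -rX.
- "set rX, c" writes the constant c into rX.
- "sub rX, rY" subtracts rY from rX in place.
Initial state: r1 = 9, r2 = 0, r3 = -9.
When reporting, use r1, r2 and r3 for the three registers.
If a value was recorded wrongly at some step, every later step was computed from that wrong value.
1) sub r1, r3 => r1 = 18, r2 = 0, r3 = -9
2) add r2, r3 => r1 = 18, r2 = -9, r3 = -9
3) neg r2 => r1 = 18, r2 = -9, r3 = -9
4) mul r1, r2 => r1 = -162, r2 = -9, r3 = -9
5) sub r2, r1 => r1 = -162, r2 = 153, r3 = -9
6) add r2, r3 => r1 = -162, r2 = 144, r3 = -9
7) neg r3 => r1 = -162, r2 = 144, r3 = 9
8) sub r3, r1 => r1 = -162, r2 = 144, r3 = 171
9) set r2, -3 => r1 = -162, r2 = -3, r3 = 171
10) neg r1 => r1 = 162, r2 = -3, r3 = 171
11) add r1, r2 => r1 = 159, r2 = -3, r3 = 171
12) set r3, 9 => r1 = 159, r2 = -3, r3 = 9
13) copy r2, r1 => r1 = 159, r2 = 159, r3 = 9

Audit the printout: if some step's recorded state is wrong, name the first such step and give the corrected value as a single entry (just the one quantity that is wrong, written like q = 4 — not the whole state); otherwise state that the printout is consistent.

Recomputing the run from the initial state:
step 1: r1 = 18, r2 = 0, r3 = -9
step 2: r1 = 18, r2 = -9, r3 = -9
step 3: r1 = 18, r2 = 9, r3 = -9
step 4: r1 = 162, r2 = 9, r3 = -9
step 5: r1 = 162, r2 = -153, r3 = -9
step 6: r1 = 162, r2 = -162, r3 = -9
step 7: r1 = 162, r2 = -162, r3 = 9
step 8: r1 = 162, r2 = -162, r3 = -153
step 9: r1 = 162, r2 = -3, r3 = -153
step 10: r1 = -162, r2 = -3, r3 = -153
step 11: r1 = -165, r2 = -3, r3 = -153
step 12: r1 = -165, r2 = -3, r3 = 9
step 13: r1 = -165, r2 = -165, r3 = 9
The first disagreement with the printout is at step 3, where the value should be r2 = 9.

step 3, r2 = 9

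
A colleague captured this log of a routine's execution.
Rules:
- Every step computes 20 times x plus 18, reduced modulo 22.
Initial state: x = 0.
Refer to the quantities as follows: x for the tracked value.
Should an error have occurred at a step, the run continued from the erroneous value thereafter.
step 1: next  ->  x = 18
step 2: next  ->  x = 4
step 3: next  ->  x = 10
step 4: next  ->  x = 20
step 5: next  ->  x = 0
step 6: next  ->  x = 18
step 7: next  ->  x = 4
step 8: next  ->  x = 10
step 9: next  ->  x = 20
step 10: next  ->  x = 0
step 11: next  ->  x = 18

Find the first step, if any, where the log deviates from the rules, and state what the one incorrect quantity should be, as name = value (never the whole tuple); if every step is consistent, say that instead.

no error

Step 1: x = (20*0 + 18) mod 22 = 18 — no discrepancy.
Step 2: x = (20*18 + 18) mod 22 = 4 — verified.
Step 3: x = (20*4 + 18) mod 22 = 10 — no discrepancy.
Step 4: x = (20*10 + 18) mod 22 = 20 — same as recorded.
Step 5: x = (20*20 + 18) mod 22 = 0 — checks out.
Step 6: x = (20*0 + 18) mod 22 = 18 — in agreement.
Step 7: x = (20*18 + 18) mod 22 = 4 — verified.
Step 8: x = (20*4 + 18) mod 22 = 10 — matches.
Step 9: x = (20*10 + 18) mod 22 = 20 — verified.
Step 10: x = (20*20 + 18) mod 22 = 0 — same as recorded.
Step 11: x = (20*0 + 18) mod 22 = 18 — confirmed correct.
No step deviates from the rules.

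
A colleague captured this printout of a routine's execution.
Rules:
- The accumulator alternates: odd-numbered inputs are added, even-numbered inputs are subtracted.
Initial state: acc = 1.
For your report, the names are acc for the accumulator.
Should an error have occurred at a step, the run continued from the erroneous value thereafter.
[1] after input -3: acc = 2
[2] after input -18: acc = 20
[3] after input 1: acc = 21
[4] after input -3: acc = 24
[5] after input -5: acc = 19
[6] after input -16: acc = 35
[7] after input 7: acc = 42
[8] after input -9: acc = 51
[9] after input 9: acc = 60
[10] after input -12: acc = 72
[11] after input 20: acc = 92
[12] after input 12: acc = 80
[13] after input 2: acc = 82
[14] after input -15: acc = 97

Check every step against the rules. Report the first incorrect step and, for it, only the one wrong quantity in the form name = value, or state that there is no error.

Step 1: acc = 1 + -3 = -2 — first mismatch against the printout.
First deviation found at step 1; the corrected entry is acc = -2.

step 1, acc = -2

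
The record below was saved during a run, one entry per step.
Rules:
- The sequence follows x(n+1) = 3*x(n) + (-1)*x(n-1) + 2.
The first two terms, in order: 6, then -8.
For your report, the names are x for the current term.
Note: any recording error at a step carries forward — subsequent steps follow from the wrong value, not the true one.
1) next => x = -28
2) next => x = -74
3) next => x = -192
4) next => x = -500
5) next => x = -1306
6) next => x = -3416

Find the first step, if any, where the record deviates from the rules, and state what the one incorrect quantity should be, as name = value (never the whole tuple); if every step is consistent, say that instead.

Recomputing the run from the initial state:
step 1: x = -28
step 2: x = -74
step 3: x = -192
step 4: x = -500
step 5: x = -1306
step 6: x = -3416
This matches the record at every step.

no error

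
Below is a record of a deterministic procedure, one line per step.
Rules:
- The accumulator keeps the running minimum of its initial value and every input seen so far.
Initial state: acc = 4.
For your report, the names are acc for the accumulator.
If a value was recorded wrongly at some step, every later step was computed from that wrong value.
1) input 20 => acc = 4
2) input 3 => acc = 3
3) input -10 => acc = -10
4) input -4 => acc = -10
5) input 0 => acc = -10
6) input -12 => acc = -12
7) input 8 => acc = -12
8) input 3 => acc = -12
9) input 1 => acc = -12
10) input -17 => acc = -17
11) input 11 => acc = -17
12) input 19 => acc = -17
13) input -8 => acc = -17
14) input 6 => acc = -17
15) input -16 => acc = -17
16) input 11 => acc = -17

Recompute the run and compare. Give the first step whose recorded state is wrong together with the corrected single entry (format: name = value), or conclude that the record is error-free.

Recomputing the run from the initial state:
step 1: acc = 4
step 2: acc = 3
step 3: acc = -10
step 4: acc = -10
step 5: acc = -10
step 6: acc = -12
step 7: acc = -12
step 8: acc = -12
step 9: acc = -12
step 10: acc = -17
step 11: acc = -17
step 12: acc = -17
step 13: acc = -17
step 14: acc = -17
step 15: acc = -17
step 16: acc = -17
This matches the record at every step.

no error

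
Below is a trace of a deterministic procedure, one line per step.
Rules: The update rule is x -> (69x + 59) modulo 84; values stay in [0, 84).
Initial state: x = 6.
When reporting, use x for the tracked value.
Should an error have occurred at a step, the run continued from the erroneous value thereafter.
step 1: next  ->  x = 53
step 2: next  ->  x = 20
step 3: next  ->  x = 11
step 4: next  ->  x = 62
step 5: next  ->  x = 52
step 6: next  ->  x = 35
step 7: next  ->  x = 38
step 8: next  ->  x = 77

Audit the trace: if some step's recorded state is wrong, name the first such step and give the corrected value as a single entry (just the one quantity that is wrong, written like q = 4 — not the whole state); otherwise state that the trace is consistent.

step 5, x = 53

Recomputing the run from the initial state:
step 1: x = 53
step 2: x = 20
step 3: x = 11
step 4: x = 62
step 5: x = 53
step 6: x = 20
step 7: x = 11
step 8: x = 62
The first disagreement with the trace is at step 5, where the value should be x = 53.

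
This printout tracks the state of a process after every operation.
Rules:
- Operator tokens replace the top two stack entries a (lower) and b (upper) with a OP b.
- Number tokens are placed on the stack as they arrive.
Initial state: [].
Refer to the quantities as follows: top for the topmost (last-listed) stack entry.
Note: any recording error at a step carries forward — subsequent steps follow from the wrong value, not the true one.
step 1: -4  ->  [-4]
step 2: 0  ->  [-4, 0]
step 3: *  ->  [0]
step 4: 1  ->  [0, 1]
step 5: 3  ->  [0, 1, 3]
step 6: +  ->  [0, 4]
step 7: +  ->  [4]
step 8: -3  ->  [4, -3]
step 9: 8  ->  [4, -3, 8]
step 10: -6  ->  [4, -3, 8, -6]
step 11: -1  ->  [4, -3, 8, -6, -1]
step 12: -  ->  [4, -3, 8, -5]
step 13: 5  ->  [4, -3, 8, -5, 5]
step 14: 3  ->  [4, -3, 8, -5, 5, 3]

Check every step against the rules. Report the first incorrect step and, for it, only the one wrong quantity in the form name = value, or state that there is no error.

1. push -4: top = -4 (matches)
2. push 0: top = 0 (agrees with the printout)
3. -4 * 0 = 0 (confirmed correct)
4. push 1: top = 1 (verified)
5. push 3: top = 3 (exactly as logged)
6. 1 + 3 = 4 (checks out)
7. 0 + 4 = 4 (agrees with the printout)
8. push -3: top = -3 (exactly as logged)
9. push 8: top = 8 (verified)
10. push -6: top = -6 (confirmed correct)
11. push -1: top = -1 (in agreement)
12. -6 - -1 = -5 (verified)
13. push 5: top = 5 (consistent with the printout)
14. push 3: top = 3 (exactly as logged)
All steps check out; nothing to correct.

no error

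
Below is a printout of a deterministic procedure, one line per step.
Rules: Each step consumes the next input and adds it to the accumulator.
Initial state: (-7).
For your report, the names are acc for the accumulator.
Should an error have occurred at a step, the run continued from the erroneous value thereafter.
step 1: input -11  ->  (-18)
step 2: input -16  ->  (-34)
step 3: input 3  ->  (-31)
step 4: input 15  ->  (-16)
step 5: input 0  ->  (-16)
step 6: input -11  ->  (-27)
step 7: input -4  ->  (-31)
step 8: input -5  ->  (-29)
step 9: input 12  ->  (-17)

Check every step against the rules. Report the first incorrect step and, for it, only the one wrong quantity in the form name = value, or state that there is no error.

1. acc = -7 + -11 = -18 (exactly as logged)
2. acc = -18 + -16 = -34 (agrees with the printout)
3. acc = -34 + 3 = -31 (exactly as logged)
4. acc = -31 + 15 = -16 (agrees with the printout)
5. acc = -16 + 0 = -16 (exactly as logged)
6. acc = -16 + -11 = -27 (same as recorded)
7. acc = -27 + -4 = -31 (same as recorded)
8. acc = -31 + -5 = -36 (the printout disagrees here)
Step 8 is the first one off; corrected, acc = -36.

step 8, acc = -36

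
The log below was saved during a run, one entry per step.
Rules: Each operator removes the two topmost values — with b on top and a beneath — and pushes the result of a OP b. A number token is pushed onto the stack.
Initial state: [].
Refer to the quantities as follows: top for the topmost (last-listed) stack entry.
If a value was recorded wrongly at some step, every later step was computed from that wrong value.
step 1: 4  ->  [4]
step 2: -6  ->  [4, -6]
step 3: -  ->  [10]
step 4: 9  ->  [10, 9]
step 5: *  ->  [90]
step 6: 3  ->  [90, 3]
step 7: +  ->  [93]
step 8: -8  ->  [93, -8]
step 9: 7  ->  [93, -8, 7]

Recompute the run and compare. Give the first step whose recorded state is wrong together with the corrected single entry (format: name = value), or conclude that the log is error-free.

step 1: push 4: top = 4 -> verified
step 2: push -6: top = -6 -> exactly as logged
step 3: 4 - -6 = 10 -> checks out
step 4: push 9: top = 9 -> consistent with the log
step 5: 10 * 9 = 90 -> in agreement
step 6: push 3: top = 3 -> in agreement
step 7: 90 + 3 = 93 -> agrees with the log
step 8: push -8: top = -8 -> verified
step 9: push 7: top = 7 -> verified
All entries verified; no error found.

no error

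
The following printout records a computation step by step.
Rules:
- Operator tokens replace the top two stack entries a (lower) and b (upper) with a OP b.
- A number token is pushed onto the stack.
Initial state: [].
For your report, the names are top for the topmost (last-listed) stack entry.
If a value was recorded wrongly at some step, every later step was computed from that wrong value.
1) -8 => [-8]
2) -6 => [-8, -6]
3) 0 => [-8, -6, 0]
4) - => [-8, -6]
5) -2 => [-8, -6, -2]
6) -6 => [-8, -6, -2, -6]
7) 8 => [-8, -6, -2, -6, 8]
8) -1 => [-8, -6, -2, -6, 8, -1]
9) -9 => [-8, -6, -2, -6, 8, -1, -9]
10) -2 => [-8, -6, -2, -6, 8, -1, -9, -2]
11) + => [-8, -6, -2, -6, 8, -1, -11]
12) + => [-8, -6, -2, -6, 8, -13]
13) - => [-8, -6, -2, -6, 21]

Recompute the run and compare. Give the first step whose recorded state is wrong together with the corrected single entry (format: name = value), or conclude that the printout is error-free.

Step 1: push -8: top = -8 — confirmed correct.
Step 2: push -6: top = -6 — same as recorded.
Step 3: push 0: top = 0 — confirmed correct.
Step 4: -6 - 0 = -6 — exactly as logged.
Step 5: push -2: top = -2 — matches.
Step 6: push -6: top = -6 — matches.
Step 7: push 8: top = 8 — consistent with the printout.
Step 8: push -1: top = -1 — agrees with the printout.
Step 9: push -9: top = -9 — same as recorded.
Step 10: push -2: top = -2 — matches.
Step 11: -9 + -2 = -11 — in agreement.
Step 12: -1 + -11 = -12 — the printout disagrees here.
First incorrect step: 12; the correct value is top = -12.

step 12, top = -12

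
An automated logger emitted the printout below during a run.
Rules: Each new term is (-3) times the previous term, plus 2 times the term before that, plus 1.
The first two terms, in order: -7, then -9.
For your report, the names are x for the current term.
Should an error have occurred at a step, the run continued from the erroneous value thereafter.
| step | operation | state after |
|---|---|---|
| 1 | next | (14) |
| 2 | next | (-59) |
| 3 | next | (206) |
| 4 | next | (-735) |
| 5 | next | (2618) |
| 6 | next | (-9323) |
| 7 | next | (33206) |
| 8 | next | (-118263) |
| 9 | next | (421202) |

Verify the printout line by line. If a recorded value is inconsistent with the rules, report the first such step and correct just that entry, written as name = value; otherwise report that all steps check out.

no error

Recomputing the run from the initial state:
step 1: x = 14
step 2: x = -59
step 3: x = 206
step 4: x = -735
step 5: x = 2618
step 6: x = -9323
step 7: x = 33206
step 8: x = -118263
step 9: x = 421202
This matches the printout at every step.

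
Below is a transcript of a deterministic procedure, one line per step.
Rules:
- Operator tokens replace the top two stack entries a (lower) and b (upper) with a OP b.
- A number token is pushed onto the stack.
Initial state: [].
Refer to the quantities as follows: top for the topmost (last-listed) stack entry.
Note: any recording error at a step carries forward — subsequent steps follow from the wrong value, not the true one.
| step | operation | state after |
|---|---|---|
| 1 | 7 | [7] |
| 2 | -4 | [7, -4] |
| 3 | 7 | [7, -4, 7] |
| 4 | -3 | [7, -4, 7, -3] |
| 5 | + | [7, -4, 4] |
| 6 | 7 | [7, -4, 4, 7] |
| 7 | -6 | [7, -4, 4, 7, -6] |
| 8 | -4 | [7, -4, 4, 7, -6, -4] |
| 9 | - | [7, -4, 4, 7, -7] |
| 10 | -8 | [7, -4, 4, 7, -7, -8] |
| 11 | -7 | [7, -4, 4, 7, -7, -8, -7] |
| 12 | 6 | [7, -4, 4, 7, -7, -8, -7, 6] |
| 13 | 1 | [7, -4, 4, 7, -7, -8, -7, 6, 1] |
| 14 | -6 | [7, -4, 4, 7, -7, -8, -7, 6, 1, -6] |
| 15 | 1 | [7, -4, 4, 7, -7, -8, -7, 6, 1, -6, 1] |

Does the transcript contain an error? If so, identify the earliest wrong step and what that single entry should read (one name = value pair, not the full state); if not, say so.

step 9, top = -2

Recomputing the run from the initial state:
step 1: [7]
step 2: [7, -4]
step 3: [7, -4, 7]
step 4: [7, -4, 7, -3]
step 5: [7, -4, 4]
step 6: [7, -4, 4, 7]
step 7: [7, -4, 4, 7, -6]
step 8: [7, -4, 4, 7, -6, -4]
step 9: [7, -4, 4, 7, -2]
step 10: [7, -4, 4, 7, -2, -8]
step 11: [7, -4, 4, 7, -2, -8, -7]
step 12: [7, -4, 4, 7, -2, -8, -7, 6]
step 13: [7, -4, 4, 7, -2, -8, -7, 6, 1]
step 14: [7, -4, 4, 7, -2, -8, -7, 6, 1, -6]
step 15: [7, -4, 4, 7, -2, -8, -7, 6, 1, -6, 1]
The first disagreement with the transcript is at step 9, where the value should be top = -2.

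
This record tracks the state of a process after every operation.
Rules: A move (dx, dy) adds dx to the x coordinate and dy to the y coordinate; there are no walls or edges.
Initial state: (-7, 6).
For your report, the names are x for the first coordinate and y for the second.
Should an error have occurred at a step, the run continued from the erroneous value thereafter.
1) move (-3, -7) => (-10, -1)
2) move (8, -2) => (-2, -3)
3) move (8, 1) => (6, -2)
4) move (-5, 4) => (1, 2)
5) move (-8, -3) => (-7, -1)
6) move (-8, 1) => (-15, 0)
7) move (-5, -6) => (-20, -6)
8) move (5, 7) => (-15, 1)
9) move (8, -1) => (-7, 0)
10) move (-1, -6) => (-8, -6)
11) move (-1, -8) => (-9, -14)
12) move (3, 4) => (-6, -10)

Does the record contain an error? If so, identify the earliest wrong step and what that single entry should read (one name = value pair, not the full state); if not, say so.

no error

Recomputing the run from the initial state:
step 1: x = -10, y = -1
step 2: x = -2, y = -3
step 3: x = 6, y = -2
step 4: x = 1, y = 2
step 5: x = -7, y = -1
step 6: x = -15, y = 0
step 7: x = -20, y = -6
step 8: x = -15, y = 1
step 9: x = -7, y = 0
step 10: x = -8, y = -6
step 11: x = -9, y = -14
step 12: x = -6, y = -10
This matches the record at every step.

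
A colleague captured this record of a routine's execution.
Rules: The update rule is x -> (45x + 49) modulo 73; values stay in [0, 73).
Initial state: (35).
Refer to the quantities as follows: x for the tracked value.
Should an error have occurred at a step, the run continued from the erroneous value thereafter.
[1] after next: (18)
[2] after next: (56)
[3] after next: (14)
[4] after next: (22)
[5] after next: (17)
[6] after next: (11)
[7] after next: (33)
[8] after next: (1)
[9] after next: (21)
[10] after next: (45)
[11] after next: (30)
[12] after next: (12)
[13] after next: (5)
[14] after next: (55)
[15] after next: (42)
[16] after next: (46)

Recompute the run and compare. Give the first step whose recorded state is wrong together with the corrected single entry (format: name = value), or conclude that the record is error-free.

Recomputing the run from the initial state:
step 1: x = 18
step 2: x = 56
step 3: x = 14
step 4: x = 22
step 5: x = 17
step 6: x = 11
step 7: x = 33
step 8: x = 1
step 9: x = 21
step 10: x = 45
step 11: x = 30
step 12: x = 12
step 13: x = 5
step 14: x = 55
step 15: x = 42
step 16: x = 41
The first disagreement with the record is at step 16, where the value should be x = 41.

step 16, x = 41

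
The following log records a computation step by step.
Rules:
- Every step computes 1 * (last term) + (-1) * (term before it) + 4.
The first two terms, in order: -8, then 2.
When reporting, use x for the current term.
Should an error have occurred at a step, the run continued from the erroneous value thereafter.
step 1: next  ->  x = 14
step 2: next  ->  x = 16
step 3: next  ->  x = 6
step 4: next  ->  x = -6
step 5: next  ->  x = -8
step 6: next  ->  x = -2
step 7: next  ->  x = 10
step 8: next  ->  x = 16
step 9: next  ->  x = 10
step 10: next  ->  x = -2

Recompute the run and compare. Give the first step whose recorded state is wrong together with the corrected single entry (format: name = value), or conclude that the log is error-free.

Recomputing the run from the initial state:
step 1: x = 14
step 2: x = 16
step 3: x = 6
step 4: x = -6
step 5: x = -8
step 6: x = 2
step 7: x = 14
step 8: x = 16
step 9: x = 6
step 10: x = -6
The first disagreement with the log is at step 6, where the value should be x = 2.

step 6, x = 2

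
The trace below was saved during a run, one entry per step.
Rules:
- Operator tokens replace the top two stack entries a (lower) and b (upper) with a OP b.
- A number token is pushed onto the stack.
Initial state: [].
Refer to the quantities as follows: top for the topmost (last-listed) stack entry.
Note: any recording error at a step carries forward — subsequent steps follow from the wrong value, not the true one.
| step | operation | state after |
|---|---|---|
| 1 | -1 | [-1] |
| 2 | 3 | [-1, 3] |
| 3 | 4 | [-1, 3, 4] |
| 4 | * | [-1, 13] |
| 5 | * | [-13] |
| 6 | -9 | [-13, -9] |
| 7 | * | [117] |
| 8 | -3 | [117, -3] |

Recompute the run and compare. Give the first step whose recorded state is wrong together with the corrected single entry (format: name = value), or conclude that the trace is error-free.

step 4, top = 12

Recomputing the run from the initial state:
step 1: [-1]
step 2: [-1, 3]
step 3: [-1, 3, 4]
step 4: [-1, 12]
step 5: [-12]
step 6: [-12, -9]
step 7: [108]
step 8: [108, -3]
The first disagreement with the trace is at step 4, where the value should be top = 12.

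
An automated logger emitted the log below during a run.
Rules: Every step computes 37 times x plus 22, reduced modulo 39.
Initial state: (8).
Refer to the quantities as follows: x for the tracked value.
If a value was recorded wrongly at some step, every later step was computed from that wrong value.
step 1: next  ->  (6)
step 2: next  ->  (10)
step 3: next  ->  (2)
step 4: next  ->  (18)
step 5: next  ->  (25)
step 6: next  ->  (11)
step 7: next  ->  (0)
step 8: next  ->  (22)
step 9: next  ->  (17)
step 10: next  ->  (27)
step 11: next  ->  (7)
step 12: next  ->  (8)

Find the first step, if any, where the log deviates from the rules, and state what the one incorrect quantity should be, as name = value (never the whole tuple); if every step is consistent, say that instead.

1. x = (37*8 + 22) mod 39 = 6 (checks out)
2. x = (37*6 + 22) mod 39 = 10 (exactly as logged)
3. x = (37*10 + 22) mod 39 = 2 (exactly as logged)
4. x = (37*2 + 22) mod 39 = 18 (verified)
5. x = (37*18 + 22) mod 39 = 25 (verified)
6. x = (37*25 + 22) mod 39 = 11 (confirmed correct)
7. x = (37*11 + 22) mod 39 = 0 (same as recorded)
8. x = (37*0 + 22) mod 39 = 22 (in agreement)
9. x = (37*22 + 22) mod 39 = 17 (verified)
10. x = (37*17 + 22) mod 39 = 27 (agrees with the log)
11. x = (37*27 + 22) mod 39 = 7 (verified)
12. x = (37*7 + 22) mod 39 = 8 (exactly as logged)
Nothing is out of place; the run is error-free.

no error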